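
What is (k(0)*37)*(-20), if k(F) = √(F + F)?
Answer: 0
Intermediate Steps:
k(F) = √2*√F (k(F) = √(2*F) = √2*√F)
(k(0)*37)*(-20) = ((√2*√0)*37)*(-20) = ((√2*0)*37)*(-20) = (0*37)*(-20) = 0*(-20) = 0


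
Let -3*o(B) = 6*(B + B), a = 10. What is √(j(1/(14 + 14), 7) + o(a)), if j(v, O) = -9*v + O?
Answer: I*√6531/14 ≈ 5.7725*I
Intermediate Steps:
o(B) = -4*B (o(B) = -2*(B + B) = -2*2*B = -4*B)
j(v, O) = O - 9*v
√(j(1/(14 + 14), 7) + o(a)) = √((7 - 9/(14 + 14)) - 4*10) = √((7 - 9/28) - 40) = √(187/28 - 40) = √(-933/28) = I*√6531/14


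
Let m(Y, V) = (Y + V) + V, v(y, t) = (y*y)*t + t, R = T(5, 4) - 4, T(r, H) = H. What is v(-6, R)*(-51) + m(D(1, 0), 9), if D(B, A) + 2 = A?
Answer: 16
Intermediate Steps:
R = 0 (R = 4 - 4 = 0)
v(y, t) = t + t*y**2 (v(y, t) = y**2*t + t = t*y**2 + t = t + t*y**2)
D(B, A) = -2 + A
m(Y, V) = Y + 2*V (m(Y, V) = (V + Y) + V = Y + 2*V)
v(-6, R)*(-51) + m(D(1, 0), 9) = (0*(1 + (-6)**2))*(-51) + ((-2 + 0) + 2*9) = (0*(1 + 36))*(-51) + (-2 + 18) = (0*37)*(-51) + 16 = 0*(-51) + 16 = 0 + 16 = 16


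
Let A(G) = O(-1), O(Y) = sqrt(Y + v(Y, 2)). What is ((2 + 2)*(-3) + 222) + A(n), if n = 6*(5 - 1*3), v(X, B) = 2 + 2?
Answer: 210 + sqrt(3) ≈ 211.73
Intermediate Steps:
v(X, B) = 4
O(Y) = sqrt(4 + Y) (O(Y) = sqrt(Y + 4) = sqrt(4 + Y))
n = 12 (n = 6*(5 - 3) = 6*2 = 12)
A(G) = sqrt(3) (A(G) = sqrt(4 - 1) = sqrt(3))
((2 + 2)*(-3) + 222) + A(n) = ((2 + 2)*(-3) + 222) + sqrt(3) = (4*(-3) + 222) + sqrt(3) = (-12 + 222) + sqrt(3) = 210 + sqrt(3)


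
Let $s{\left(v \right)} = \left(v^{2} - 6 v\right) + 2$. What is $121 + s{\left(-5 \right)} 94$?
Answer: $5479$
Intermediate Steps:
$s{\left(v \right)} = 2 + v^{2} - 6 v$
$121 + s{\left(-5 \right)} 94 = 121 + \left(2 + \left(-5\right)^{2} - -30\right) 94 = 121 + \left(2 + 25 + 30\right) 94 = 121 + 57 \cdot 94 = 121 + 5358 = 5479$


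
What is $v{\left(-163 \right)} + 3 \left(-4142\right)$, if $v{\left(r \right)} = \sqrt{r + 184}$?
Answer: $-12426 + \sqrt{21} \approx -12421.0$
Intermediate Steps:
$v{\left(r \right)} = \sqrt{184 + r}$
$v{\left(-163 \right)} + 3 \left(-4142\right) = \sqrt{184 - 163} + 3 \left(-4142\right) = \sqrt{21} - 12426 = -12426 + \sqrt{21}$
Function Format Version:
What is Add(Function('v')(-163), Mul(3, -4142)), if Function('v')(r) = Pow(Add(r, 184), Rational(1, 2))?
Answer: Add(-12426, Pow(21, Rational(1, 2))) ≈ -12421.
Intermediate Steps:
Function('v')(r) = Pow(Add(184, r), Rational(1, 2))
Add(Function('v')(-163), Mul(3, -4142)) = Add(Pow(Add(184, -163), Rational(1, 2)), Mul(3, -4142)) = Add(Pow(21, Rational(1, 2)), -12426) = Add(-12426, Pow(21, Rational(1, 2)))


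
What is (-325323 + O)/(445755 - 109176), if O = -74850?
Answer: -133391/112193 ≈ -1.1889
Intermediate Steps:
(-325323 + O)/(445755 - 109176) = (-325323 - 74850)/(445755 - 109176) = -400173/336579 = -400173*1/336579 = -133391/112193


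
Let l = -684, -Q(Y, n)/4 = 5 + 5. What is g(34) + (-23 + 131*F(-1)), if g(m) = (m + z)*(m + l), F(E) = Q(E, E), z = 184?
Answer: -146963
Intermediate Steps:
Q(Y, n) = -40 (Q(Y, n) = -4*(5 + 5) = -4*10 = -40)
F(E) = -40
g(m) = (-684 + m)*(184 + m) (g(m) = (m + 184)*(m - 684) = (184 + m)*(-684 + m) = (-684 + m)*(184 + m))
g(34) + (-23 + 131*F(-1)) = (-125856 + 34**2 - 500*34) + (-23 + 131*(-40)) = (-125856 + 1156 - 17000) + (-23 - 5240) = -141700 - 5263 = -146963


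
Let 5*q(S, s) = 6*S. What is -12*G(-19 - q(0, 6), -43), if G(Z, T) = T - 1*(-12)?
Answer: 372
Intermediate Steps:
q(S, s) = 6*S/5 (q(S, s) = (6*S)/5 = 6*S/5)
G(Z, T) = 12 + T (G(Z, T) = T + 12 = 12 + T)
-12*G(-19 - q(0, 6), -43) = -12*(12 - 43) = -12*(-31) = 372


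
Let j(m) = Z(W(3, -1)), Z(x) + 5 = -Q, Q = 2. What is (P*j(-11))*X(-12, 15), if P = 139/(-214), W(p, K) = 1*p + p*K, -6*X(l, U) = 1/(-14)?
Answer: 139/2568 ≈ 0.054128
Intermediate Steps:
X(l, U) = 1/84 (X(l, U) = -1/6/(-14) = -1/6*(-1/14) = 1/84)
W(p, K) = p + K*p
P = -139/214 (P = 139*(-1/214) = -139/214 ≈ -0.64953)
Z(x) = -7 (Z(x) = -5 - 1*2 = -5 - 2 = -7)
j(m) = -7
(P*j(-11))*X(-12, 15) = -139/214*(-7)*(1/84) = (973/214)*(1/84) = 139/2568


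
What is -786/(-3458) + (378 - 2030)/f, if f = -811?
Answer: 3175031/1402219 ≈ 2.2643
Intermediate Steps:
-786/(-3458) + (378 - 2030)/f = -786/(-3458) + (378 - 2030)/(-811) = -786*(-1/3458) - 1652*(-1/811) = 393/1729 + 1652/811 = 3175031/1402219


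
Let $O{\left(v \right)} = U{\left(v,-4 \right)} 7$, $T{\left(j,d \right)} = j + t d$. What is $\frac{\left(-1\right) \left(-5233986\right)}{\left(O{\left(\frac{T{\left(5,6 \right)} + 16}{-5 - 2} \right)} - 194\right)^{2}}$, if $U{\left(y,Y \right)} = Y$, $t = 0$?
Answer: $\frac{290777}{2738} \approx 106.2$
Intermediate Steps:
$T{\left(j,d \right)} = j$ ($T{\left(j,d \right)} = j + 0 d = j + 0 = j$)
$O{\left(v \right)} = -28$ ($O{\left(v \right)} = \left(-4\right) 7 = -28$)
$\frac{\left(-1\right) \left(-5233986\right)}{\left(O{\left(\frac{T{\left(5,6 \right)} + 16}{-5 - 2} \right)} - 194\right)^{2}} = \frac{\left(-1\right) \left(-5233986\right)}{\left(-28 - 194\right)^{2}} = \frac{5233986}{\left(-222\right)^{2}} = \frac{5233986}{49284} = 5233986 \cdot \frac{1}{49284} = \frac{290777}{2738}$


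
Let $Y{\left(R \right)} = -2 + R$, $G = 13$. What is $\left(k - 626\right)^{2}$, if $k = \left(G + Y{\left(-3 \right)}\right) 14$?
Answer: $264196$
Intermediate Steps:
$k = 112$ ($k = \left(13 - 5\right) 14 = 8 \cdot 14 = 112$)
$\left(k - 626\right)^{2} = \left(112 - 626\right)^{2} = \left(-514\right)^{2} = 264196$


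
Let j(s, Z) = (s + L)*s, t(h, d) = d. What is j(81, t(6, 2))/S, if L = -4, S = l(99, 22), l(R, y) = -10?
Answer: -6237/10 ≈ -623.70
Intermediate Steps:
S = -10
j(s, Z) = s*(-4 + s) (j(s, Z) = (s - 4)*s = (-4 + s)*s = s*(-4 + s))
j(81, t(6, 2))/S = (81*(-4 + 81))/(-10) = (81*77)*(-⅒) = 6237*(-⅒) = -6237/10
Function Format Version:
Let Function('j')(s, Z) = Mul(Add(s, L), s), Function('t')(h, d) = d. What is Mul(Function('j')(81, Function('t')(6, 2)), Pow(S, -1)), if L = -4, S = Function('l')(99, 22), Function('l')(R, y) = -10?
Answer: Rational(-6237, 10) ≈ -623.70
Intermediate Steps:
S = -10
Function('j')(s, Z) = Mul(s, Add(-4, s)) (Function('j')(s, Z) = Mul(Add(s, -4), s) = Mul(Add(-4, s), s) = Mul(s, Add(-4, s)))
Mul(Function('j')(81, Function('t')(6, 2)), Pow(S, -1)) = Mul(Mul(81, Add(-4, 81)), Pow(-10, -1)) = Mul(Mul(81, 77), Rational(-1, 10)) = Mul(6237, Rational(-1, 10)) = Rational(-6237, 10)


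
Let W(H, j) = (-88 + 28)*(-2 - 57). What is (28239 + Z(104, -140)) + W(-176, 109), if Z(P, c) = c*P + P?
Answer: 17323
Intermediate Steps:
Z(P, c) = P + P*c (Z(P, c) = P*c + P = P + P*c)
W(H, j) = 3540 (W(H, j) = -60*(-59) = 3540)
(28239 + Z(104, -140)) + W(-176, 109) = (28239 + 104*(1 - 140)) + 3540 = (28239 + 104*(-139)) + 3540 = (28239 - 14456) + 3540 = 13783 + 3540 = 17323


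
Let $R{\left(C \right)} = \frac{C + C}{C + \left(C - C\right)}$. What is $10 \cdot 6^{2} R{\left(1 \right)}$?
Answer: $720$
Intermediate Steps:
$R{\left(C \right)} = 2$ ($R{\left(C \right)} = \frac{2 C}{C + 0} = \frac{2 C}{C} = 2$)
$10 \cdot 6^{2} R{\left(1 \right)} = 10 \cdot 6^{2} \cdot 2 = 10 \cdot 36 \cdot 2 = 360 \cdot 2 = 720$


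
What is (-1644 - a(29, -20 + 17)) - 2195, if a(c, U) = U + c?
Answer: -3865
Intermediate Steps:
(-1644 - a(29, -20 + 17)) - 2195 = (-1644 - ((-20 + 17) + 29)) - 2195 = (-1644 - (-3 + 29)) - 2195 = (-1644 - 1*26) - 2195 = (-1644 - 26) - 2195 = -1670 - 2195 = -3865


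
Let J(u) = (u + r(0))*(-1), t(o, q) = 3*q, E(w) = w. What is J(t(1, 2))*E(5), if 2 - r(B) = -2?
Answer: -50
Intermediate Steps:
r(B) = 4 (r(B) = 2 - 1*(-2) = 2 + 2 = 4)
J(u) = -4 - u (J(u) = (u + 4)*(-1) = (4 + u)*(-1) = -4 - u)
J(t(1, 2))*E(5) = (-4 - 3*2)*5 = (-4 - 1*6)*5 = (-4 - 6)*5 = -10*5 = -50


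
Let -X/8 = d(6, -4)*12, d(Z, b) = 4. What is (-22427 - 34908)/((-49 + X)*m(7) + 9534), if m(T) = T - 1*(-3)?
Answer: -57335/5204 ≈ -11.017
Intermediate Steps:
m(T) = 3 + T (m(T) = T + 3 = 3 + T)
X = -384 (X = -32*12 = -8*48 = -384)
(-22427 - 34908)/((-49 + X)*m(7) + 9534) = (-22427 - 34908)/((-49 - 384)*(3 + 7) + 9534) = -57335/(-433*10 + 9534) = -57335/(-4330 + 9534) = -57335/5204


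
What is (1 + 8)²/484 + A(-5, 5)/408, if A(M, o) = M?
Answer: 7657/49368 ≈ 0.15510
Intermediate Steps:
(1 + 8)²/484 + A(-5, 5)/408 = (1 + 8)²/484 - 5/408 = 9²*(1/484) - 5*1/408 = 81*(1/484) - 5/408 = 81/484 - 5/408 = 7657/49368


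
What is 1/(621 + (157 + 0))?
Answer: 1/778 ≈ 0.0012853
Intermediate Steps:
1/(621 + (157 + 0)) = 1/(621 + 157) = 1/778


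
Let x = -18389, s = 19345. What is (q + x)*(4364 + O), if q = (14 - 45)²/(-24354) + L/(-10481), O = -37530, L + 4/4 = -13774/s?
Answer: 1505788230654673488187/2468946965265 ≈ 6.0989e+8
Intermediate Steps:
L = -33119/19345 (L = -1 - 13774/19345 = -33119/19345 ≈ -1.7120)
q = -194040922019/4937893930530 (q = (14 - 45)²/(-24354) - 33119/19345/(-10481) = (-31)²*(-1/24354) - 33119/19345*(-1/10481) = 961*(-1/24354) + 33119/202754945 = -961/24354 + 33119/202754945 = -194040922019/4937893930530 ≈ -0.039296)
(q + x)*(4364 + O) = (-194040922019/4937893930530 - 18389)*(4364 - 37530) = -90803125529438189/4937893930530*(-33166) = 1505788230654673488187/2468946965265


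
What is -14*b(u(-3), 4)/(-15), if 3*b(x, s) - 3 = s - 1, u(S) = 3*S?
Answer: 28/15 ≈ 1.8667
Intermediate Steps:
b(x, s) = ⅔ + s/3 (b(x, s) = 1 + (s - 1)/3 = 1 + (-1 + s)/3 = 1 + (-⅓ + s/3) = ⅔ + s/3)
-14*b(u(-3), 4)/(-15) = -14*(⅔ + (⅓)*4)/(-15) = -14*(⅔ + 4/3)*(-1)/15 = -28*(-1)/15 = -14*(-2/15) = 28/15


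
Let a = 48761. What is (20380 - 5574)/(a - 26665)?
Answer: 7403/11048 ≈ 0.67008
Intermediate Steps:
(20380 - 5574)/(a - 26665) = (20380 - 5574)/(48761 - 26665) = 14806/22096 = 14806*(1/22096) = 7403/11048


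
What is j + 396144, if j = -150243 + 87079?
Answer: 332980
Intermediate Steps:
j = -63164
j + 396144 = -63164 + 396144 = 332980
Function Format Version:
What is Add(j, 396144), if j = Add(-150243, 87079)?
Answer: 332980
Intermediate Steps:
j = -63164
Add(j, 396144) = Add(-63164, 396144) = 332980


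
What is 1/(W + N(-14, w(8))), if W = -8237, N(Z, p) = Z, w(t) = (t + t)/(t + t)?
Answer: -1/8251 ≈ -0.00012120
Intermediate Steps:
w(t) = 1 (w(t) = (2*t)/((2*t)) = (2*t)*(1/(2*t)) = 1)
1/(W + N(-14, w(8))) = 1/(-8237 - 14) = 1/(-8251) = -1/8251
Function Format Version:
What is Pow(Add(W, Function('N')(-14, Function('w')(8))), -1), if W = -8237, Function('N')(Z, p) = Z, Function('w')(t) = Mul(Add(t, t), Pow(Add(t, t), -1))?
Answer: Rational(-1, 8251) ≈ -0.00012120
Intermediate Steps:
Function('w')(t) = 1 (Function('w')(t) = Mul(Mul(2, t), Pow(Mul(2, t), -1)) = Mul(Mul(2, t), Mul(Rational(1, 2), Pow(t, -1))) = 1)
Pow(Add(W, Function('N')(-14, Function('w')(8))), -1) = Pow(Add(-8237, -14), -1) = Pow(-8251, -1) = Rational(-1, 8251)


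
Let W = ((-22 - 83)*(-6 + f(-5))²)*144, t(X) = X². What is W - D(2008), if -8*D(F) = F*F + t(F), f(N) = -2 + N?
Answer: -1547264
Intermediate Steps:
W = -2555280 (W = ((-22 - 83)*(-6 + (-2 - 5))²)*144 = -105*(-6 - 7)²*144 = -105*(-13)²*144 = -105*169*144 = -17745*144 = -2555280)
D(F) = -F²/4 (D(F) = -(F*F + F²)/8 = -(F² + F²)/8 = -F²/4)
W - D(2008) = -2555280 - (-1)*2008²/4 = -2555280 - (-1)*4032064/4 = -2555280 - 1*(-1008016) = -2555280 + 1008016 = -1547264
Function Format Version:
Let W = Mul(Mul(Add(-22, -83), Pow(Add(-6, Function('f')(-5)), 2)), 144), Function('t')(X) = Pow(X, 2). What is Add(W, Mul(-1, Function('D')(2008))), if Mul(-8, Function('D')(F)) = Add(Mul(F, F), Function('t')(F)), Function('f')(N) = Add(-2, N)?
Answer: -1547264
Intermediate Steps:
W = -2555280 (W = Mul(Mul(Add(-22, -83), Pow(Add(-6, Add(-2, -5)), 2)), 144) = Mul(Mul(-105, Pow(Add(-6, -7), 2)), 144) = Mul(Mul(-105, Pow(-13, 2)), 144) = Mul(Mul(-105, 169), 144) = Mul(-17745, 144) = -2555280)
Function('D')(F) = Mul(Rational(-1, 4), Pow(F, 2)) (Function('D')(F) = Mul(Rational(-1, 8), Add(Mul(F, F), Pow(F, 2))) = Mul(Rational(-1, 8), Add(Pow(F, 2), Pow(F, 2))) = Mul(Rational(-1, 8), Mul(2, Pow(F, 2))) = Mul(Rational(-1, 4), Pow(F, 2)))
Add(W, Mul(-1, Function('D')(2008))) = Add(-2555280, Mul(-1, Mul(Rational(-1, 4), Pow(2008, 2)))) = Add(-2555280, Mul(-1, Mul(Rational(-1, 4), 4032064))) = Add(-2555280, Mul(-1, -1008016)) = Add(-2555280, 1008016) = -1547264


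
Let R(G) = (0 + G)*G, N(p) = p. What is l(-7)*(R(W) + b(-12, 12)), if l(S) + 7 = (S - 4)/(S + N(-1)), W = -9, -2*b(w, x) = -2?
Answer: -1845/4 ≈ -461.25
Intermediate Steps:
b(w, x) = 1 (b(w, x) = -1/2*(-2) = 1)
l(S) = -7 + (-4 + S)/(-1 + S) (l(S) = -7 + (S - 4)/(S - 1) = -7 + (-4 + S)/(-1 + S))
R(G) = G**2 (R(G) = G*G = G**2)
l(-7)*(R(W) + b(-12, 12)) = (3*(1 - 2*(-7))/(-1 - 7))*((-9)**2 + 1) = (3*(1 + 14)/(-8))*(81 + 1) = (3*(-1/8)*15)*82 = -45/8*82 = -1845/4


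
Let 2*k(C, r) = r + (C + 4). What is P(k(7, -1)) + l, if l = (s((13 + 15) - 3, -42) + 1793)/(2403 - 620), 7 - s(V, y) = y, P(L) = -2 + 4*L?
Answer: 33936/1783 ≈ 19.033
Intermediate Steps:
k(C, r) = 2 + C/2 + r/2 (k(C, r) = (r + (C + 4))/2 = (r + (4 + C))/2 = (4 + C + r)/2 = 2 + C/2 + r/2)
s(V, y) = 7 - y
l = 1842/1783 (l = ((7 - 1*(-42)) + 1793)/(2403 - 620) = ((7 + 42) + 1793)/1783 = (49 + 1793)*(1/1783) = 1842*(1/1783) = 1842/1783 ≈ 1.0331)
P(k(7, -1)) + l = (-2 + 4*(2 + (½)*7 + (½)*(-1))) + 1842/1783 = (-2 + 4*(2 + 7/2 - ½)) + 1842/1783 = (-2 + 4*5) + 1842/1783 = (-2 + 20) + 1842/1783 = 18 + 1842/1783 = 33936/1783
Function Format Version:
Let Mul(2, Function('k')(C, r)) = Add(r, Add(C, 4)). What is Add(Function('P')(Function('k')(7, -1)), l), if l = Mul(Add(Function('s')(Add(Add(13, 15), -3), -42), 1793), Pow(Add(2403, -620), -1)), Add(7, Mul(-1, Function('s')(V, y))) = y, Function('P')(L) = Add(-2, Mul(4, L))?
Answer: Rational(33936, 1783) ≈ 19.033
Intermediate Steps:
Function('k')(C, r) = Add(2, Mul(Rational(1, 2), C), Mul(Rational(1, 2), r)) (Function('k')(C, r) = Mul(Rational(1, 2), Add(r, Add(C, 4))) = Mul(Rational(1, 2), Add(r, Add(4, C))) = Mul(Rational(1, 2), Add(4, C, r)) = Add(2, Mul(Rational(1, 2), C), Mul(Rational(1, 2), r)))
Function('s')(V, y) = Add(7, Mul(-1, y))
l = Rational(1842, 1783) (l = Mul(Add(Add(7, Mul(-1, -42)), 1793), Pow(Add(2403, -620), -1)) = Mul(Add(Add(7, 42), 1793), Pow(1783, -1)) = Mul(Add(49, 1793), Rational(1, 1783)) = Mul(1842, Rational(1, 1783)) = Rational(1842, 1783) ≈ 1.0331)
Add(Function('P')(Function('k')(7, -1)), l) = Add(Add(-2, Mul(4, Add(2, Mul(Rational(1, 2), 7), Mul(Rational(1, 2), -1)))), Rational(1842, 1783)) = Add(Add(-2, Mul(4, Add(2, Rational(7, 2), Rational(-1, 2)))), Rational(1842, 1783)) = Add(Add(-2, Mul(4, 5)), Rational(1842, 1783)) = Add(Add(-2, 20), Rational(1842, 1783)) = Add(18, Rational(1842, 1783)) = Rational(33936, 1783)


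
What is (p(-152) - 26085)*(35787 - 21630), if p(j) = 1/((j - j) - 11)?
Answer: -369286632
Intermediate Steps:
p(j) = -1/11 (p(j) = 1/(0 - 11) = 1/(-11) = -1/11)
(p(-152) - 26085)*(35787 - 21630) = (-1/11 - 26085)*(35787 - 21630) = -286936/11*14157 = -369286632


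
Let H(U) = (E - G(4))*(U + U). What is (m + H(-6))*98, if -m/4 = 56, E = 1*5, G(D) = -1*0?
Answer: -27832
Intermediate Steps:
G(D) = 0
E = 5
m = -224 (m = -4*56 = -224)
H(U) = 10*U (H(U) = (5 - 1*0)*(U + U) = (5 + 0)*(2*U) = 5*(2*U) = 10*U)
(m + H(-6))*98 = (-224 + 10*(-6))*98 = (-224 - 60)*98 = -284*98 = -27832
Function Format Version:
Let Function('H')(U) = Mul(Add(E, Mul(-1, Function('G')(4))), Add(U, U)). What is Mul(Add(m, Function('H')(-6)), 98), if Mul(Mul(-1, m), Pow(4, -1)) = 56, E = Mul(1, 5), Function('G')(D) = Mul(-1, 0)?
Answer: -27832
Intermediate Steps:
Function('G')(D) = 0
E = 5
m = -224 (m = Mul(-4, 56) = -224)
Function('H')(U) = Mul(10, U) (Function('H')(U) = Mul(Add(5, Mul(-1, 0)), Add(U, U)) = Mul(Add(5, 0), Mul(2, U)) = Mul(5, Mul(2, U)) = Mul(10, U))
Mul(Add(m, Function('H')(-6)), 98) = Mul(Add(-224, Mul(10, -6)), 98) = Mul(Add(-224, -60), 98) = Mul(-284, 98) = -27832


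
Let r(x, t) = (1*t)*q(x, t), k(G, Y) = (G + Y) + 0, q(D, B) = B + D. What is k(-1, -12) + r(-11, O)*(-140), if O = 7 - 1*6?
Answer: 1387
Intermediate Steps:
O = 1 (O = 7 - 6 = 1)
k(G, Y) = G + Y
r(x, t) = t*(t + x) (r(x, t) = (1*t)*(t + x) = t*(t + x))
k(-1, -12) + r(-11, O)*(-140) = (-1 - 12) + (1*(1 - 11))*(-140) = -13 + (1*(-10))*(-140) = -13 - 10*(-140) = -13 + 1400 = 1387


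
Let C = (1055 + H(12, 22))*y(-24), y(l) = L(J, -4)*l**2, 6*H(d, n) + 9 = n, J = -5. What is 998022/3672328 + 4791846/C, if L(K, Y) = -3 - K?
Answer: 391930777465/93174306016 ≈ 4.2064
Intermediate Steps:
H(d, n) = -3/2 + n/6
y(l) = 2*l**2 (y(l) = (-3 - 1*(-5))*l**2 = (-3 + 5)*l**2 = 2*l**2)
C = 1217856 (C = (1055 + (-3/2 + (1/6)*22))*(2*(-24)**2) = (1055 + (-3/2 + 11/3))*(2*576) = (1055 + 13/6)*1152 = (6343/6)*1152 = 1217856)
998022/3672328 + 4791846/C = 998022/3672328 + 4791846/1217856 = 998022*(1/3672328) + 4791846*(1/1217856) = 499011/1836164 + 798641/202976 = 391930777465/93174306016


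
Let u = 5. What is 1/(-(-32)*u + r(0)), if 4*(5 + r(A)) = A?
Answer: 1/155 ≈ 0.0064516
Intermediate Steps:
r(A) = -5 + A/4
1/(-(-32)*u + r(0)) = 1/(-(-32)*5 + (-5 + (¼)*0)) = 1/(-8*(-20) + (-5 + 0)) = 1/(160 - 5) = 1/155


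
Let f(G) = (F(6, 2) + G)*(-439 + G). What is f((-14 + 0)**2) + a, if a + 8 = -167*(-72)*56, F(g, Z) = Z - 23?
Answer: 630811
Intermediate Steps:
F(g, Z) = -23 + Z
f(G) = (-439 + G)*(-21 + G) (f(G) = ((-23 + 2) + G)*(-439 + G) = (-21 + G)*(-439 + G) = (-439 + G)*(-21 + G))
a = 673336 (a = -8 - 167*(-72)*56 = -8 + 12024*56 = -8 + 673344 = 673336)
f((-14 + 0)**2) + a = (9219 + ((-14 + 0)**2)**2 - 460*(-14 + 0)**2) + 673336 = (9219 + ((-14)**2)**2 - 460*(-14)**2) + 673336 = (9219 + 196**2 - 460*196) + 673336 = (9219 + 38416 - 90160) + 673336 = -42525 + 673336 = 630811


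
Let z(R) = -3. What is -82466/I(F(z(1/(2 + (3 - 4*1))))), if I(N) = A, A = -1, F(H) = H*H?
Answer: 82466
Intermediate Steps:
F(H) = H²
I(N) = -1
-82466/I(F(z(1/(2 + (3 - 4*1))))) = -82466/(-1) = -82466*(-1) = 82466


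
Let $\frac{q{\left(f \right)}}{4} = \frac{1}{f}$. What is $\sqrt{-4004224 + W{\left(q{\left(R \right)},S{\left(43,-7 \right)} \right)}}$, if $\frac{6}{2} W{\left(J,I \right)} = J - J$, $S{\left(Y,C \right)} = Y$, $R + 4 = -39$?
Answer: $8 i \sqrt{62566} \approx 2001.1 i$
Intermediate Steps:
$R = -43$ ($R = -4 - 39 = -43$)
$q{\left(f \right)} = \frac{4}{f}$
$W{\left(J,I \right)} = 0$ ($W{\left(J,I \right)} = \frac{J - J}{3} = \frac{1}{3} \cdot 0 = 0$)
$\sqrt{-4004224 + W{\left(q{\left(R \right)},S{\left(43,-7 \right)} \right)}} = \sqrt{-4004224 + 0} = \sqrt{-4004224} = 8 i \sqrt{62566}$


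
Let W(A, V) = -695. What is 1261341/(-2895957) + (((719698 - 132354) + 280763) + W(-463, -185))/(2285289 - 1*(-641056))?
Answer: -131014563929/941618809685 ≈ -0.13914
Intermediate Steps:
1261341/(-2895957) + (((719698 - 132354) + 280763) + W(-463, -185))/(2285289 - 1*(-641056)) = 1261341/(-2895957) + (((719698 - 132354) + 280763) - 695)/(2285289 - 1*(-641056)) = 1261341*(-1/2895957) + ((587344 + 280763) - 695)/(2285289 + 641056) = -140149/321773 + (868107 - 695)/2926345 = -140149/321773 + 867412*(1/2926345) = -140149/321773 + 867412/2926345 = -131014563929/941618809685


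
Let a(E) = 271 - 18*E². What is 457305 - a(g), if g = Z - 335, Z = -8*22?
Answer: 5157212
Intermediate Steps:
Z = -176
g = -511 (g = -176 - 335 = -511)
a(E) = 271 - 18*E²
457305 - a(g) = 457305 - (271 - 18*(-511)²) = 457305 - (271 - 18*261121) = 457305 - (271 - 4700178) = 457305 - 1*(-4699907) = 457305 + 4699907 = 5157212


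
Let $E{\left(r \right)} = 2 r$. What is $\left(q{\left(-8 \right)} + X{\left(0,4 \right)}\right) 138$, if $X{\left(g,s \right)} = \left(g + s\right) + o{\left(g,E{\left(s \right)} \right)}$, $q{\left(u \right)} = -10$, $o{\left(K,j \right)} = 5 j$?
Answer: $4692$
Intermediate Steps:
$X{\left(g,s \right)} = g + 11 s$ ($X{\left(g,s \right)} = \left(g + s\right) + 5 \cdot 2 s = \left(g + s\right) + 10 s = g + 11 s$)
$\left(q{\left(-8 \right)} + X{\left(0,4 \right)}\right) 138 = \left(-10 + \left(0 + 11 \cdot 4\right)\right) 138 = \left(-10 + \left(0 + 44\right)\right) 138 = \left(-10 + 44\right) 138 = 34 \cdot 138 = 4692$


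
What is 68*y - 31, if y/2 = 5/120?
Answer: -76/3 ≈ -25.333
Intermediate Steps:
y = 1/12 (y = 2*(5/120) = 2*(5*(1/120)) = 2*(1/24) = 1/12 ≈ 0.083333)
68*y - 31 = 68*(1/12) - 31 = 17/3 - 31 = -76/3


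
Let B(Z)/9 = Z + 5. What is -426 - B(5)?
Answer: -516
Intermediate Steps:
B(Z) = 45 + 9*Z (B(Z) = 9*(Z + 5) = 9*(5 + Z) = 45 + 9*Z)
-426 - B(5) = -426 - (45 + 9*5) = -426 - (45 + 45) = -426 - 1*90 = -426 - 90 = -516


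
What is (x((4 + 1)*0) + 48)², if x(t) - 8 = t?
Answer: 3136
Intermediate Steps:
x(t) = 8 + t
(x((4 + 1)*0) + 48)² = ((8 + (4 + 1)*0) + 48)² = ((8 + 5*0) + 48)² = ((8 + 0) + 48)² = (8 + 48)² = 56² = 3136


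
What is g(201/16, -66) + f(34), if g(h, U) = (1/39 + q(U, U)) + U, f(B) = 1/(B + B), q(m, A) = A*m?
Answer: 11377187/2652 ≈ 4290.0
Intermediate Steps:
f(B) = 1/(2*B)
g(h, U) = 1/39 + U + U² (g(h, U) = (1/39 + U*U) + U = (1/39 + U²) + U = 1/39 + U + U²)
g(201/16, -66) + f(34) = (1/39 - 66 + (-66)²) + (½)/34 = (1/39 - 66 + 4356) + (½)*(1/34) = 167311/39 + 1/68 = 11377187/2652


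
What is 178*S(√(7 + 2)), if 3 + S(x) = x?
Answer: 0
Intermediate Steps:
S(x) = -3 + x
178*S(√(7 + 2)) = 178*(-3 + √(7 + 2)) = 178*(-3 + √9) = 178*(-3 + 3) = 178*0 = 0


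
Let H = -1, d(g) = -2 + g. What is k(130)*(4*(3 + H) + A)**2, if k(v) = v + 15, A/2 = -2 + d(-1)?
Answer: 580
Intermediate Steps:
A = -10 (A = 2*(-2 + (-2 - 1)) = 2*(-2 - 3) = 2*(-5) = -10)
k(v) = 15 + v
k(130)*(4*(3 + H) + A)**2 = (15 + 130)*(4*(3 - 1) - 10)**2 = 145*(4*2 - 10)**2 = 145*(8 - 10)**2 = 145*(-2)**2 = 145*4 = 580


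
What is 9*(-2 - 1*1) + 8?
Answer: -19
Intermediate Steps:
9*(-2 - 1*1) + 8 = 9*(-2 - 1) + 8 = 9*(-3) + 8 = -27 + 8 = -19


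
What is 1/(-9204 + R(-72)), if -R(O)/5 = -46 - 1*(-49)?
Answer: -1/9219 ≈ -0.00010847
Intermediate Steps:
R(O) = -15 (R(O) = -5*(-46 - 1*(-49)) = -5*(-46 + 49) = -5*3 = -15)
1/(-9204 + R(-72)) = 1/(-9204 - 15) = 1/(-9219) = -1/9219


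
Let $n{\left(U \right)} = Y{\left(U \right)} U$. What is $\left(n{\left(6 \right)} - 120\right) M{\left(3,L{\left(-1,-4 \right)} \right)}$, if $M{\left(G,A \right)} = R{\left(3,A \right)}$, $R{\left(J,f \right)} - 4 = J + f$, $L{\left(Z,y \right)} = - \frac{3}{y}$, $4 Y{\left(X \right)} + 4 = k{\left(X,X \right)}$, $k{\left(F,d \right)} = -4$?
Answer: $-1023$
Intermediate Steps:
$Y{\left(X \right)} = -2$ ($Y{\left(X \right)} = -1 + \frac{1}{4} \left(-4\right) = -1 - 1 = -2$)
$n{\left(U \right)} = - 2 U$
$R{\left(J,f \right)} = 4 + J + f$ ($R{\left(J,f \right)} = 4 + \left(J + f\right) = 4 + J + f$)
$M{\left(G,A \right)} = 7 + A$ ($M{\left(G,A \right)} = 4 + 3 + A = 7 + A$)
$\left(n{\left(6 \right)} - 120\right) M{\left(3,L{\left(-1,-4 \right)} \right)} = \left(\left(-2\right) 6 - 120\right) \left(7 - \frac{3}{-4}\right) = \left(-12 - 120\right) \left(7 - - \frac{3}{4}\right) = - 132 \left(7 + \frac{3}{4}\right) = \left(-132\right) \frac{31}{4} = -1023$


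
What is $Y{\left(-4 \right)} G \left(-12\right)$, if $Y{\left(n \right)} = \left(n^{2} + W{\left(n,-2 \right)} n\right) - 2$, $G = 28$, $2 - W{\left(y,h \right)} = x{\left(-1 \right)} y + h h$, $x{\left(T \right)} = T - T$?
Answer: $-7392$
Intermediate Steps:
$x{\left(T \right)} = 0$
$W{\left(y,h \right)} = 2 - h^{2}$ ($W{\left(y,h \right)} = 2 - \left(0 y + h h\right) = 2 - \left(0 + h^{2}\right) = 2 - h^{2}$)
$Y{\left(n \right)} = -2 + n^{2} - 2 n$ ($Y{\left(n \right)} = \left(n^{2} + \left(2 - \left(-2\right)^{2}\right) n\right) - 2 = \left(n^{2} + \left(2 - 4\right) n\right) - 2 = \left(n^{2} - 2 n\right) - 2 = -2 + n^{2} - 2 n$)
$Y{\left(-4 \right)} G \left(-12\right) = \left(-2 + \left(-4\right)^{2} - -8\right) 28 \left(-12\right) = \left(-2 + 16 + 8\right) 28 \left(-12\right) = 22 \cdot 28 \left(-12\right) = 616 \left(-12\right) = -7392$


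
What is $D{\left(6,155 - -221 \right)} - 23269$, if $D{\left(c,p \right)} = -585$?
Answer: $-23854$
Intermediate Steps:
$D{\left(6,155 - -221 \right)} - 23269 = -585 - 23269 = -23854$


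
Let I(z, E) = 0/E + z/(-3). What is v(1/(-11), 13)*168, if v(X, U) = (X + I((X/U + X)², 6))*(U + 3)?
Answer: -5172608/20449 ≈ -252.95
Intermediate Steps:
I(z, E) = -z/3 (I(z, E) = 0 + z*(-⅓) = 0 - z/3 = -z/3)
v(X, U) = (3 + U)*(X - (X + X/U)²/3) (v(X, U) = (X - (X/U + X)²/3)*(U + 3) = (X - (X + X/U)²/3)*(3 + U) = (3 + U)*(X - (X + X/U)²/3))
v(1/(-11), 13)*168 = (3/(-11) + 13/(-11) - 1*(1/(-11))²*(1 + 13)²/13² - ⅓*(1/(-11))²*(1 + 13)²/13)*168 = (3*(-1/11) + 13*(-1/11) - 1*1/169*(-1/11)²*14² - ⅓*1/13*(-1/11)²*14²)*168 = (-3/11 - 13/11 - 1*1/169*1/121*196 - ⅓*1/13*1/121*196)*168 = (-3/11 - 13/11 - 196/20449 - 196/4719)*168 = -92368/61347*168 = -5172608/20449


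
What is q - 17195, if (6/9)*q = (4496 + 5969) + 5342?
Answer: 13031/2 ≈ 6515.5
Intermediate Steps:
q = 47421/2 (q = 3*((4496 + 5969) + 5342)/2 = 3*(10465 + 5342)/2 = (3/2)*15807 = 47421/2 ≈ 23711.)
q - 17195 = 47421/2 - 17195 = 13031/2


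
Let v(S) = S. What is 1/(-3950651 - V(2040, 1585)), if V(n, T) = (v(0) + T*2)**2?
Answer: -1/13999551 ≈ -7.1431e-8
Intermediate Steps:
V(n, T) = 4*T**2 (V(n, T) = (0 + T*2)**2 = (0 + 2*T)**2 = (2*T)**2 = 4*T**2)
1/(-3950651 - V(2040, 1585)) = 1/(-3950651 - 4*1585**2) = 1/(-3950651 - 4*2512225) = 1/(-3950651 - 1*10048900) = 1/(-3950651 - 10048900) = 1/(-13999551) = -1/13999551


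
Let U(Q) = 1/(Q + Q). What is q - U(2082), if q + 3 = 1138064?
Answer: 4738886003/4164 ≈ 1.1381e+6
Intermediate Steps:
U(Q) = 1/(2*Q)
q = 1138061 (q = -3 + 1138064 = 1138061)
q - U(2082) = 1138061 - 1/(2*2082) = 1138061 - 1*1/4164 = 1138061 - 1/4164 = 4738886003/4164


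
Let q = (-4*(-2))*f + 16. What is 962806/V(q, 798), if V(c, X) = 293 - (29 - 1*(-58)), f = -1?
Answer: 481403/103 ≈ 4673.8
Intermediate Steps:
q = 8 (q = -4*(-2)*(-1) + 16 = 8*(-1) + 16 = -8 + 16 = 8)
V(c, X) = 206 (V(c, X) = 293 - (29 + 58) = 293 - 1*87 = 293 - 87 = 206)
962806/V(q, 798) = 962806/206 = 962806*(1/206) = 481403/103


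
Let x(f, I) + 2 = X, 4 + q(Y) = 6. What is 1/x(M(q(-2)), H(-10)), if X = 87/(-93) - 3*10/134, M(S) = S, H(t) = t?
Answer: -2077/6562 ≈ -0.31652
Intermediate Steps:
q(Y) = 2 (q(Y) = -4 + 6 = 2)
X = -2408/2077 (X = 87*(-1/93) - 30*1/134 = -29/31 - 15/67 = -2408/2077 ≈ -1.1594)
x(f, I) = -6562/2077 (x(f, I) = -2 - 2408/2077 = -6562/2077)
1/x(M(q(-2)), H(-10)) = 1/(-6562/2077) = -2077/6562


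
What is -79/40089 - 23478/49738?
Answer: -36351494/76690257 ≈ -0.47400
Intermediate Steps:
-79/40089 - 23478/49738 = -79*1/40089 - 23478*1/49738 = -79/40089 - 903/1913 = -36351494/76690257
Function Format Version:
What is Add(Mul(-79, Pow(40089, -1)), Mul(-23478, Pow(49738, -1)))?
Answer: Rational(-36351494, 76690257) ≈ -0.47400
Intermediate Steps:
Add(Mul(-79, Pow(40089, -1)), Mul(-23478, Pow(49738, -1))) = Add(Mul(-79, Rational(1, 40089)), Mul(-23478, Rational(1, 49738))) = Add(Rational(-79, 40089), Rational(-903, 1913)) = Rational(-36351494, 76690257)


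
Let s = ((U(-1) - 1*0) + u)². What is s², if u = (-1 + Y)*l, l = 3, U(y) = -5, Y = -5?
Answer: 279841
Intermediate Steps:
u = -18 (u = (-1 - 5)*3 = -6*3 = -18)
s = 529 (s = ((-5 - 1*0) - 18)² = ((-5 + 0) - 18)² = (-5 - 18)² = (-23)² = 529)
s² = 529² = 279841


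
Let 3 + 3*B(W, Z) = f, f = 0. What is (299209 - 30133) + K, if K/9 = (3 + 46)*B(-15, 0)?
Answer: 268635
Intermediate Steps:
B(W, Z) = -1 (B(W, Z) = -1 + (1/3)*0 = -1 + 0 = -1)
K = -441 (K = 9*((3 + 46)*(-1)) = 9*(49*(-1)) = 9*(-49) = -441)
(299209 - 30133) + K = (299209 - 30133) - 441 = 269076 - 441 = 268635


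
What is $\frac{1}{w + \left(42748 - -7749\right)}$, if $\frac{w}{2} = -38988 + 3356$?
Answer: $- \frac{1}{20767} \approx -4.8153 \cdot 10^{-5}$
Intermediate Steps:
$w = -71264$ ($w = 2 \left(-38988 + 3356\right) = 2 \left(-35632\right) = -71264$)
$\frac{1}{w + \left(42748 - -7749\right)} = \frac{1}{-71264 + \left(42748 - -7749\right)} = \frac{1}{-71264 + \left(42748 + 7749\right)} = \frac{1}{-71264 + 50497} = \frac{1}{-20767} = - \frac{1}{20767}$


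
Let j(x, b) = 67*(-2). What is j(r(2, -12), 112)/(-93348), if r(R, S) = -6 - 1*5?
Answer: 67/46674 ≈ 0.0014355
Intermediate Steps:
r(R, S) = -11 (r(R, S) = -6 - 5 = -11)
j(x, b) = -134
j(r(2, -12), 112)/(-93348) = -134/(-93348) = -134*(-1/93348) = 67/46674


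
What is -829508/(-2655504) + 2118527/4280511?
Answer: 764706253433/947242840212 ≈ 0.80730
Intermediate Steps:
-829508/(-2655504) + 2118527/4280511 = -829508*(-1/2655504) + 2118527*(1/4280511) = 207377/663876 + 2118527/4280511 = 764706253433/947242840212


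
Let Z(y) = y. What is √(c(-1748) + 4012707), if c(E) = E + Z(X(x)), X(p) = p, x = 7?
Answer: √4010966 ≈ 2002.7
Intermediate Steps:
c(E) = 7 + E (c(E) = E + 7 = 7 + E)
√(c(-1748) + 4012707) = √((7 - 1748) + 4012707) = √(-1741 + 4012707) = √4010966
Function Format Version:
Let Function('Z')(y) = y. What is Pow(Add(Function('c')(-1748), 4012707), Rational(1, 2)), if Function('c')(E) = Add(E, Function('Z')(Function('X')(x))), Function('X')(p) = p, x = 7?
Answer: Pow(4010966, Rational(1, 2)) ≈ 2002.7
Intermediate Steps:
Function('c')(E) = Add(7, E) (Function('c')(E) = Add(E, 7) = Add(7, E))
Pow(Add(Function('c')(-1748), 4012707), Rational(1, 2)) = Pow(Add(Add(7, -1748), 4012707), Rational(1, 2)) = Pow(Add(-1741, 4012707), Rational(1, 2)) = Pow(4010966, Rational(1, 2))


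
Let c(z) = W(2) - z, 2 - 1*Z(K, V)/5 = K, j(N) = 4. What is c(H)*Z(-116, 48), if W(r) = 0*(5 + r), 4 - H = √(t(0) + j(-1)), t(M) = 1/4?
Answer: -2360 + 295*√17 ≈ -1143.7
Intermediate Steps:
t(M) = ¼
Z(K, V) = 10 - 5*K
H = 4 - √17/2 (H = 4 - √(¼ + 4) = 4 - √(17/4) = 4 - √17/2 ≈ 1.9384)
W(r) = 0
c(z) = -z (c(z) = 0 - z = -z)
c(H)*Z(-116, 48) = (-(4 - √17/2))*(10 - 5*(-116)) = (-4 + √17/2)*(10 + 580) = (-4 + √17/2)*590 = -2360 + 295*√17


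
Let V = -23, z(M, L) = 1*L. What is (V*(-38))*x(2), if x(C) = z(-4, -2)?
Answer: -1748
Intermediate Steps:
z(M, L) = L
x(C) = -2
(V*(-38))*x(2) = -23*(-38)*(-2) = 874*(-2) = -1748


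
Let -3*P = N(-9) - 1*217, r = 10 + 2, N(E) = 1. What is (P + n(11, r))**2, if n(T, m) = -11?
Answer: 3721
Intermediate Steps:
r = 12
P = 72 (P = -(1 - 1*217)/3 = -(1 - 217)/3 = -1/3*(-216) = 72)
(P + n(11, r))**2 = (72 - 11)**2 = 61**2 = 3721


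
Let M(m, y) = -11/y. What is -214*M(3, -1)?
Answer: -2354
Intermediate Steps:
-214*M(3, -1) = -(-2354)/(-1) = -(-2354)*(-1) = -214*11 = -2354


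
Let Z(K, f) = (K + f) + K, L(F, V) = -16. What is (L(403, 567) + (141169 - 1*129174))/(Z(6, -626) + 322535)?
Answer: 1331/35769 ≈ 0.037211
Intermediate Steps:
Z(K, f) = f + 2*K
(L(403, 567) + (141169 - 1*129174))/(Z(6, -626) + 322535) = (-16 + (141169 - 1*129174))/((-626 + 2*6) + 322535) = (-16 + (141169 - 129174))/((-626 + 12) + 322535) = (-16 + 11995)/(-614 + 322535) = 11979/321921 = 11979*(1/321921) = 1331/35769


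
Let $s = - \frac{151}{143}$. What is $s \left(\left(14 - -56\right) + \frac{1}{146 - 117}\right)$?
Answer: $- \frac{306681}{4147} \approx -73.953$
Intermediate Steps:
$s = - \frac{151}{143}$ ($s = \left(-151\right) \frac{1}{143} = - \frac{151}{143} \approx -1.0559$)
$s \left(\left(14 - -56\right) + \frac{1}{146 - 117}\right) = - \frac{151 \left(\left(14 - -56\right) + \frac{1}{146 - 117}\right)}{143} = - \frac{151 \left(\left(14 + 56\right) + \frac{1}{29}\right)}{143} = - \frac{151 \left(70 + \frac{1}{29}\right)}{143} = \left(- \frac{151}{143}\right) \frac{2031}{29} = - \frac{306681}{4147}$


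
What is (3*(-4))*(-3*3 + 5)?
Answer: 48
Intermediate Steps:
(3*(-4))*(-3*3 + 5) = -12*(-9 + 5) = -12*(-4) = 48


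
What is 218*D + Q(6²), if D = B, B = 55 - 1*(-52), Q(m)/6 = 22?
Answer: 23458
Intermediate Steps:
Q(m) = 132 (Q(m) = 6*22 = 132)
B = 107 (B = 55 + 52 = 107)
D = 107
218*D + Q(6²) = 218*107 + 132 = 23326 + 132 = 23458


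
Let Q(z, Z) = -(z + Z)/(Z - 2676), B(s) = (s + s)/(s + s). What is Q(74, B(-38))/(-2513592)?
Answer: -1/89651448 ≈ -1.1154e-8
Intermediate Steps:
B(s) = 1 (B(s) = (2*s)/((2*s)) = (2*s)*(1/(2*s)) = 1)
Q(z, Z) = -(Z + z)/(-2676 + Z)
Q(74, B(-38))/(-2513592) = ((-1*1 - 1*74)/(-2676 + 1))/(-2513592) = ((-1 - 74)/(-2675))*(-1/2513592) = -1/2675*(-75)*(-1/2513592) = (3/107)*(-1/2513592) = -1/89651448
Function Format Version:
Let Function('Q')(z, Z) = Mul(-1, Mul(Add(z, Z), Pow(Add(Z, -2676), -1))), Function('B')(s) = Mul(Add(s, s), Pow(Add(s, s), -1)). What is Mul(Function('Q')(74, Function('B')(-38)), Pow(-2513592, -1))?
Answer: Rational(-1, 89651448) ≈ -1.1154e-8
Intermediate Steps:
Function('B')(s) = 1 (Function('B')(s) = Mul(Mul(2, s), Pow(Mul(2, s), -1)) = Mul(Mul(2, s), Mul(Rational(1, 2), Pow(s, -1))) = 1)
Function('Q')(z, Z) = Mul(-1, Pow(Add(-2676, Z), -1), Add(Z, z)) (Function('Q')(z, Z) = Mul(-1, Mul(Add(Z, z), Pow(Add(-2676, Z), -1))) = Mul(-1, Mul(Pow(Add(-2676, Z), -1), Add(Z, z))) = Mul(-1, Pow(Add(-2676, Z), -1), Add(Z, z)))
Mul(Function('Q')(74, Function('B')(-38)), Pow(-2513592, -1)) = Mul(Mul(Pow(Add(-2676, 1), -1), Add(Mul(-1, 1), Mul(-1, 74))), Pow(-2513592, -1)) = Mul(Mul(Pow(-2675, -1), Add(-1, -74)), Rational(-1, 2513592)) = Mul(Mul(Rational(-1, 2675), -75), Rational(-1, 2513592)) = Mul(Rational(3, 107), Rational(-1, 2513592)) = Rational(-1, 89651448)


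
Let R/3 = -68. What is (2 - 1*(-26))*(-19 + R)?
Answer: -6244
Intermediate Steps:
R = -204 (R = 3*(-68) = -204)
(2 - 1*(-26))*(-19 + R) = (2 - 1*(-26))*(-19 - 204) = (2 + 26)*(-223) = 28*(-223) = -6244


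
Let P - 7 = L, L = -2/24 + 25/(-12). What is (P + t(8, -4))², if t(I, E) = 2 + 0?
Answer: 1681/36 ≈ 46.694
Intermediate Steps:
L = -13/6 (L = -2*1/24 + 25*(-1/12) = -1/12 - 25/12 = -13/6 ≈ -2.1667)
P = 29/6 (P = 7 - 13/6 = 29/6 ≈ 4.8333)
t(I, E) = 2
(P + t(8, -4))² = (29/6 + 2)² = (41/6)² = 1681/36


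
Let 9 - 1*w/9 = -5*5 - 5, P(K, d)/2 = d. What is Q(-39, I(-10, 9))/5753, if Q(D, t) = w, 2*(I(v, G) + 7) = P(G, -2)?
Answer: 351/5753 ≈ 0.061012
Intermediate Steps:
P(K, d) = 2*d
I(v, G) = -9 (I(v, G) = -7 + (2*(-2))/2 = -7 + (½)*(-4) = -7 - 2 = -9)
w = 351 (w = 81 - 9*(-5*5 - 5) = 81 - 9*(-25 - 5) = 81 - 9*(-30) = 81 + 270 = 351)
Q(D, t) = 351
Q(-39, I(-10, 9))/5753 = 351/5753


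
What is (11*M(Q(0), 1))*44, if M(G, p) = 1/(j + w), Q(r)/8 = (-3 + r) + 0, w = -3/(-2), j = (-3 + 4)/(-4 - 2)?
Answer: 363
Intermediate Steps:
j = -⅙ (j = 1/(-6) = 1*(-⅙) = -⅙ ≈ -0.16667)
w = 3/2 (w = -3*(-½) = 3/2 ≈ 1.5000)
Q(r) = -24 + 8*r (Q(r) = 8*((-3 + r) + 0) = 8*(-3 + r) = -24 + 8*r)
M(G, p) = ¾ (M(G, p) = 1/(-⅙ + 3/2) = 1/(4/3) = ¾)
(11*M(Q(0), 1))*44 = (11*(¾))*44 = (33/4)*44 = 363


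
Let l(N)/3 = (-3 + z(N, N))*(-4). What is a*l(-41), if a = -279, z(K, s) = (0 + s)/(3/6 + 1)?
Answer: -101556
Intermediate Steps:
z(K, s) = 2*s/3 (z(K, s) = s/(3*(⅙) + 1) = s/(½ + 1) = s/(3/2) = s*(⅔) = 2*s/3)
l(N) = 36 - 8*N (l(N) = 3*((-3 + 2*N/3)*(-4)) = 3*(12 - 8*N/3) = 36 - 8*N)
a*l(-41) = -279*(36 - 8*(-41)) = -279*(36 + 328) = -279*364 = -101556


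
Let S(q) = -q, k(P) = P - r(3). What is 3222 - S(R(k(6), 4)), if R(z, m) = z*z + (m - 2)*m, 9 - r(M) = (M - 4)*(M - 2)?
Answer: 3246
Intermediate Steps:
r(M) = 9 - (-4 + M)*(-2 + M) (r(M) = 9 - (M - 4)*(M - 2) = 9 - (-4 + M)*(-2 + M))
k(P) = -10 + P (k(P) = P - (1 - 1*3**2 + 6*3) = P - (1 - 1*9 + 18) = P - (1 - 9 + 18) = P - 1*10 = P - 10 = -10 + P)
R(z, m) = z**2 + m*(-2 + m) (R(z, m) = z**2 + (-2 + m)*m = z**2 + m*(-2 + m))
3222 - S(R(k(6), 4)) = 3222 - (-1)*(4**2 + (-10 + 6)**2 - 2*4) = 3222 - (-1)*(16 + (-4)**2 - 8) = 3222 - (-1)*(16 + 16 - 8) = 3222 - (-1)*24 = 3222 - 1*(-24) = 3222 + 24 = 3246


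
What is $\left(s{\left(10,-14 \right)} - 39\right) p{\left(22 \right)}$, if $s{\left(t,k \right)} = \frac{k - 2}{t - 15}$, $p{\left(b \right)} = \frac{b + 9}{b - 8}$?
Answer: $- \frac{5549}{70} \approx -79.271$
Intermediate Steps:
$p{\left(b \right)} = \frac{9 + b}{-8 + b}$
$s{\left(t,k \right)} = \frac{-2 + k}{-15 + t}$
$\left(s{\left(10,-14 \right)} - 39\right) p{\left(22 \right)} = \left(\frac{-2 - 14}{-15 + 10} - 39\right) \frac{9 + 22}{-8 + 22} = \left(\frac{1}{-5} \left(-16\right) - 39\right) \frac{1}{14} \cdot 31 = \left(\left(- \frac{1}{5}\right) \left(-16\right) - 39\right) \frac{1}{14} \cdot 31 = \left(\frac{16}{5} - 39\right) \frac{31}{14} = \left(- \frac{179}{5}\right) \frac{31}{14} = - \frac{5549}{70}$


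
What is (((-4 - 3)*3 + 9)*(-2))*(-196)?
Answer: -4704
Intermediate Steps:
(((-4 - 3)*3 + 9)*(-2))*(-196) = ((-7*3 + 9)*(-2))*(-196) = ((-21 + 9)*(-2))*(-196) = -12*(-2)*(-196) = 24*(-196) = -4704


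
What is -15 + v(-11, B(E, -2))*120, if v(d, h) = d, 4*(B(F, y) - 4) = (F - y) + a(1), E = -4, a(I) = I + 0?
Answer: -1335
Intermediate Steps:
a(I) = I
B(F, y) = 17/4 - y/4 + F/4 (B(F, y) = 4 + ((F - y) + 1)/4 = 4 + (1 + F - y)/4 = 4 + (1/4 - y/4 + F/4) = 17/4 - y/4 + F/4)
-15 + v(-11, B(E, -2))*120 = -15 - 11*120 = -15 - 1320 = -1335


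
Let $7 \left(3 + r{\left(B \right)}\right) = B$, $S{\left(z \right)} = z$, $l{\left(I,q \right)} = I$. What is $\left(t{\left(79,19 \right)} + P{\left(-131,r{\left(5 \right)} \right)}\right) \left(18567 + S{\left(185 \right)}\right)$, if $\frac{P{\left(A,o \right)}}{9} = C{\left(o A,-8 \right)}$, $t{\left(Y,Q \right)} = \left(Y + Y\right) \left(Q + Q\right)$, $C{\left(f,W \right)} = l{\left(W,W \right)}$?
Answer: $111236864$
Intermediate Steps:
$C{\left(f,W \right)} = W$
$t{\left(Y,Q \right)} = 4 Q Y$ ($t{\left(Y,Q \right)} = 2 Y 2 Q = 4 Q Y$)
$r{\left(B \right)} = -3 + \frac{B}{7}$
$P{\left(A,o \right)} = -72$ ($P{\left(A,o \right)} = 9 \left(-8\right) = -72$)
$\left(t{\left(79,19 \right)} + P{\left(-131,r{\left(5 \right)} \right)}\right) \left(18567 + S{\left(185 \right)}\right) = \left(4 \cdot 19 \cdot 79 - 72\right) \left(18567 + 185\right) = \left(6004 - 72\right) 18752 = 5932 \cdot 18752 = 111236864$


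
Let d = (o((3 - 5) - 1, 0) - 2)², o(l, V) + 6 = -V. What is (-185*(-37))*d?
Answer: 438080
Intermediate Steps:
o(l, V) = -6 - V
d = 64 (d = ((-6 - 1*0) - 2)² = ((-6 + 0) - 2)² = (-6 - 2)² = (-8)² = 64)
(-185*(-37))*d = -185*(-37)*64 = 6845*64 = 438080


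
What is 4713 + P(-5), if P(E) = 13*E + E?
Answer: 4643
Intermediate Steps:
P(E) = 14*E
4713 + P(-5) = 4713 + 14*(-5) = 4713 - 70 = 4643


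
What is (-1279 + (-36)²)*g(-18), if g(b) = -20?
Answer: -340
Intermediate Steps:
(-1279 + (-36)²)*g(-18) = (-1279 + (-36)²)*(-20) = (-1279 + 1296)*(-20) = 17*(-20) = -340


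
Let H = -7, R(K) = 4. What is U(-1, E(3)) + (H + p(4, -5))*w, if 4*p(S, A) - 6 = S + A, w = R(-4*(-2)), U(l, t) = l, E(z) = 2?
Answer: -24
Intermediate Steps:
w = 4
p(S, A) = 3/2 + A/4 + S/4 (p(S, A) = 3/2 + (S + A)/4 = 3/2 + (A + S)/4 = 3/2 + (A/4 + S/4) = 3/2 + A/4 + S/4)
U(-1, E(3)) + (H + p(4, -5))*w = -1 + (-7 + (3/2 + (1/4)*(-5) + (1/4)*4))*4 = -1 + (-7 + (3/2 - 5/4 + 1))*4 = -1 + (-7 + 5/4)*4 = -1 - 23/4*4 = -1 - 23 = -24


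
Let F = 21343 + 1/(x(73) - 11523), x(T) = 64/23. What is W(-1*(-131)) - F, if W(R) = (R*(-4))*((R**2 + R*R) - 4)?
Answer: -4770423235852/264965 ≈ -1.8004e+7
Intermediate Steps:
x(T) = 64/23 (x(T) = 64*(1/23) = 64/23)
F = 5655147972/264965 (F = 21343 + 1/(64/23 - 11523) = 21343 + 1/(-264965/23) = 21343 - 23/264965 = 5655147972/264965 ≈ 21343.)
W(R) = -4*R*(-4 + 2*R**2) (W(R) = (-4*R)*((R**2 + R**2) - 4) = (-4*R)*(2*R**2 - 4) = (-4*R)*(-4 + 2*R**2) = -4*R*(-4 + 2*R**2))
W(-1*(-131)) - F = 8*(-1*(-131))*(2 - (-1*(-131))**2) - 1*5655147972/264965 = 8*131*(2 - 1*131**2) - 5655147972/264965 = 8*131*(2 - 1*17161) - 5655147972/264965 = 8*131*(2 - 17161) - 5655147972/264965 = 8*131*(-17159) - 5655147972/264965 = -17982632 - 5655147972/264965 = -4770423235852/264965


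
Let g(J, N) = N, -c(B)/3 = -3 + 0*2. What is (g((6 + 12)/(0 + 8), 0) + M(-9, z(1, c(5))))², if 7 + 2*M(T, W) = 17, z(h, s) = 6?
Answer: 25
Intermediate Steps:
c(B) = 9 (c(B) = -3*(-3 + 0*2) = -3*(-3 + 0) = -3*(-3) = 9)
M(T, W) = 5 (M(T, W) = -7/2 + (½)*17 = -7/2 + 17/2 = 5)
(g((6 + 12)/(0 + 8), 0) + M(-9, z(1, c(5))))² = (0 + 5)² = 5² = 25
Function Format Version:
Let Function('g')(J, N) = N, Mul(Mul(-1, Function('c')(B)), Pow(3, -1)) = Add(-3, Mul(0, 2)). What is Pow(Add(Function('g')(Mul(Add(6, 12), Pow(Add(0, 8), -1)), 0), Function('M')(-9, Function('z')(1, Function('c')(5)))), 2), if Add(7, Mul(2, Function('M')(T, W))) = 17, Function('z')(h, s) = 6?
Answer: 25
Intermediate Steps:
Function('c')(B) = 9 (Function('c')(B) = Mul(-3, Add(-3, Mul(0, 2))) = Mul(-3, Add(-3, 0)) = Mul(-3, -3) = 9)
Function('M')(T, W) = 5 (Function('M')(T, W) = Add(Rational(-7, 2), Mul(Rational(1, 2), 17)) = Add(Rational(-7, 2), Rational(17, 2)) = 5)
Pow(Add(Function('g')(Mul(Add(6, 12), Pow(Add(0, 8), -1)), 0), Function('M')(-9, Function('z')(1, Function('c')(5)))), 2) = Pow(Add(0, 5), 2) = Pow(5, 2) = 25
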